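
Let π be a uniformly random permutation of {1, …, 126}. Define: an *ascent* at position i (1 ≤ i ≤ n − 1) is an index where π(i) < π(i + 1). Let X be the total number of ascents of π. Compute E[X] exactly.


Write X = Σ X_I over i = 1, …, 125, with X_I the indicator of one ascent.
There are 125 indicators.
For each fixed i, the pair (π(i), π(i+1)) is a uniformly random ordered pair of distinct values from {1, …, 126}; by symmetry P[π(i) < π(i+1)] = 1/2.
By linearity: E[X] = 125 · (1/2) = (126 − 1) · (1/2) = 125/2 ≈ 62.500.

E[X] = 125/2 = 62.500.


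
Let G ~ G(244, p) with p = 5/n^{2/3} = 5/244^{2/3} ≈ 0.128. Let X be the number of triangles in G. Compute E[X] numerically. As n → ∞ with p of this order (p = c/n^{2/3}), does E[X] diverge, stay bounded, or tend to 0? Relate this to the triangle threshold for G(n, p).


Number of potential triangles: C(244, 3) = 2391444.
Each occurs with probability p³ ≈ (0.128)³ ≈ 2.09957e-03.
By linearity: E[X] = C(244, 3)·p³ ≈ 2391444 · 2.09957e-03 ≈ 5021.004.
Since α = 2/3 < 1, p = c/n^{2/3} ≫ 1/n is above the triangle threshold p ~ 1/n. Asymptotically E[X] ~ (c³/6)·n^{3(1−α)} = (5³/6)·n^{1} → ∞; triangles are abundant w.h.p.

E[X] ≈ 5021.004; in regime p = Θ(1/n^{2/3}) E[X] diverges (above the triangle threshold p ~ 1/n).


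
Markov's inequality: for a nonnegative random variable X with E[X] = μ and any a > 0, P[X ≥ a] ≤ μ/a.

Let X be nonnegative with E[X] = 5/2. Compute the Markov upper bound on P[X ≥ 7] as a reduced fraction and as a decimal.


μ = E[X] = 5/2, a = 7.
Markov: P[X ≥ 7] ≤ μ/a = (5/2)/7 = 5/14.
Numerically: ≈ 0.35714.
(Since a = 7 > μ = 2.50000, the bound 5/14 is < 1 and informative.)

P[X ≥ 7] ≤ 5/14 ≈ 0.35714.


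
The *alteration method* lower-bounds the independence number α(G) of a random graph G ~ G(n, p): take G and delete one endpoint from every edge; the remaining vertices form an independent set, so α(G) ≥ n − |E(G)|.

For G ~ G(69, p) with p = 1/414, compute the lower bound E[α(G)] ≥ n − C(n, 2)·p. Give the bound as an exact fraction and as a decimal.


E[|E(G)|] = C(69, 2)·p = 2346 · (1/414) = 17/3.
E[α(G)] ≥ n − E[|E(G)|] = 69 − 17/3 = 190/3.
Numerically: ≈ 63.33333.
(This is only a lower bound; the true E[α(G)] may be larger.)

E[α(G)] ≥ 190/3 ≈ 63.33333.


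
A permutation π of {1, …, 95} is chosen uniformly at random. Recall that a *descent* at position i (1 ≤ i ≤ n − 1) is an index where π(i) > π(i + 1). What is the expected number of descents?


Write X = Σ X_I over i = 1, …, 94, with X_I the indicator of one descent.
There are 94 indicators.
For each fixed i, the pair (π(i), π(i+1)) is a uniformly random ordered pair of distinct values from {1, …, 95}; by symmetry P[π(i) > π(i+1)] = 1/2.
By linearity: E[X] = 94 · (1/2) = (95 − 1) · (1/2) = 47 ≈ 47.000.

E[X] = 47 = 47.000.


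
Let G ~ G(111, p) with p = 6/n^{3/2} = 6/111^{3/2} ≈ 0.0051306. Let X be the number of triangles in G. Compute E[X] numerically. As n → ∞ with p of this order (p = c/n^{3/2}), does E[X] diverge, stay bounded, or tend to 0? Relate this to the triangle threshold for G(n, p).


Number of potential triangles: C(111, 3) = 221815.
Each occurs with probability p³ ≈ (0.0051306)³ ≈ 1.3505179e-07.
By linearity: E[X] = C(111, 3)·p³ ≈ 221815 · 1.3505179e-07 ≈ 0.02996.
Since α = 3/2 > 1, p = c/n^{3/2} = o(1/n) is below the triangle threshold p ~ 1/n. Asymptotically E[X] ~ (c³/6)·n^{3(1−α)} = (6³/6)·n^{-1.5} → 0, so by Markov's inequality G has no triangles w.h.p.

E[X] ≈ 0.02996; in regime p = Θ(1/n^{3/2}) E[X] tends to 0 (below the triangle threshold p ~ 1/n).


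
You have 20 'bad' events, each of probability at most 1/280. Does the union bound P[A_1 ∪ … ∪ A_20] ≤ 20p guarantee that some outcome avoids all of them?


Union bound: P[∪_{i=1}^{20} A_i] ≤ Σ_i P[A_i] ≤ 20·p = 20·(1/280) = 1/14.
Numerically: 1/14 ≈ 0.071429.
Is 1/14 < 1? YES.
Since P[∪ A_i] ≤ 1/14 < 1, the complement has P[∩ A_i^c] ≥ 1 − 1/14 = 13/14 > 0, so some outcome avoids every A_i.

20·p = 1/14 ≈ 0.071429; existence CERTIFIED by the union bound.


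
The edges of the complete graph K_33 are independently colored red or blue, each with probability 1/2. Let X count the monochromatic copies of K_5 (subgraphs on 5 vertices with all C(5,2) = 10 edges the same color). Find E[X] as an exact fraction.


Let X = Σ_S X_S over the C(33, 5) = 237336 subsets S of size 5, where X_S = 1 if the K_5 on S is monochromatic.
For a fixed S, the K_5 on S has C(5, 2) = 10 edges. P[all 10 edges red] = (1/2)^10, and likewise for blue, so P[monochromatic] = 2·(1/2)^10 = 2^{1 − 10} = 1/512.
Summing: E[X] = C(33, 5) · 2^{1 − 10} = 237336 · 1/512 = 29667/64.
Numerically: E[X] ≈ 463.546875.

E[X] = C(33,5)·2^(1−C(5,2)) = 29667/64 ≈ 463.546875.


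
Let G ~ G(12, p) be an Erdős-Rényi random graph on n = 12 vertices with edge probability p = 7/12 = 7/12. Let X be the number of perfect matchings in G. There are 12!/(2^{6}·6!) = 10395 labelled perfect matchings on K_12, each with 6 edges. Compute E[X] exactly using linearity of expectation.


K_12 has 12!/(2^{6}·6!) = 10395 labelled perfect matchings.
For each such perfect matching H, let X_H = 1 if all 6 edges of H are present in G. Then P[X_H = 1] = p^{6} = (7/12)^{6} = 117649/2985984.
By linearity: E[X] = Σ_H E[X_H] = 10395 · p^{6} = 10395 · 117649/2985984 = 45294865/110592.
Numerically: E[X] ≈ 410.

E[X] = 10395 · (7/12)^{6} = 45294865/110592 ≈ 410.


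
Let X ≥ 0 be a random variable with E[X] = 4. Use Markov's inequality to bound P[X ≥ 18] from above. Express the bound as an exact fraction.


μ = E[X] = 4, a = 18.
Markov: P[X ≥ 18] ≤ μ/a = (4)/18 = 2/9.
Numerically: ≈ 0.222.
(Since a = 18 > μ = 4.000, the bound 2/9 is < 1 and informative.)

P[X ≥ 18] ≤ 2/9 ≈ 0.222.


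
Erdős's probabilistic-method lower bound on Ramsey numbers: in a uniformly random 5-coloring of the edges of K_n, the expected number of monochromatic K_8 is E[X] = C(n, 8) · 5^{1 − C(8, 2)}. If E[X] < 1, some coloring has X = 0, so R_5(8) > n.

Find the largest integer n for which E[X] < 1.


We need C(n, 8) · 5^{1 − 28} < 1, i.e. C(n, 8) < 5^{28 − 1} = 7450580596923828125.
Check values of n near the boundary:
  n = 862: C(862, 8) = 7317951015318931845; 7317951015318931845 < 7450580596923828125? YES
  n = 863: C(863, 8) = 7386423071602617757; 7386423071602617757 < 7450580596923828125? YES
  n = 864: C(864, 8) = 7455455062926006708; 7455455062926006708 < 7450580596923828125? NO
  n = 865: C(865, 8) = 7525050909487743060; 7525050909487743060 < 7450580596923828125? NO
  n = 866: C(866, 8) = 7595214554331451620; 7595214554331451620 < 7450580596923828125? NO
The largest n with C(n, 8) < 7450580596923828125 is n = 863 (where E[X] = 7386423071602617757/7450580596923828125 ≈ 0.991). Hence R_5(8) > 863, i.e. R_5(8) ≥ 864.

Largest n = 863; hence R_5(8) > 863.


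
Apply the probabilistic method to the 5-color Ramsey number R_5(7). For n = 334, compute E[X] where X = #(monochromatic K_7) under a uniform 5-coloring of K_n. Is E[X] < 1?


E[X] = C(334, 7) · 5^{1 − 21} = 86359460961576 · 5^{−20} = 86359460961576/95367431640625.
As a reduced fraction: E[X] = 86359460961576/95367431640625 ≈ 0.906.
Is E[X] < 1? YES.
Since E[X] < 1, there exists a 5-coloring of K_{334} with no monochromatic K_7; hence R_5(7) > 334.

E[X] = 86359460961576/95367431640625 ≈ 0.906; E[X] < 1, so R_5(7) > 334.


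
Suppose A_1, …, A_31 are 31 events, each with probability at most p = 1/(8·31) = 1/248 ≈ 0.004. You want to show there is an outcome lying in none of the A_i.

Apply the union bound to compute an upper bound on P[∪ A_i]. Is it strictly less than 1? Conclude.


Union bound: P[∪_{i=1}^{31} A_i] ≤ Σ_i P[A_i] ≤ 31·p = 31·(1/248) = 1/8.
Numerically: 1/8 ≈ 0.125.
Is 1/8 < 1? YES.
Since P[∪ A_i] ≤ 1/8 < 1, the complement has P[∩ A_i^c] ≥ 1 − 1/8 = 7/8 > 0, so some outcome avoids every A_i.

31·p = 1/8 ≈ 0.125; existence CERTIFIED by the union bound.


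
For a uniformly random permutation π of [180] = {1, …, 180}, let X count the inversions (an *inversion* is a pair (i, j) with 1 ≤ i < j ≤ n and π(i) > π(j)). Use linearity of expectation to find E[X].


Write X = Σ X_I over the C(180, 2) = 16110 pairs i < j, with X_I the indicator of one inversion.
There are 16110 indicators.
For each fixed pair i < j, the values π(i) and π(j) are two distinct elements of {1, …, 180} in uniformly random order; by symmetry P[π(i) > π(j)] = 1/2.
By linearity: E[X] = 16110 · (1/2) = C(180, 2) · (1/2) = 16110/2 = 8055 ≈ 8055.000000.

E[X] = 8055 = 8055.000000.


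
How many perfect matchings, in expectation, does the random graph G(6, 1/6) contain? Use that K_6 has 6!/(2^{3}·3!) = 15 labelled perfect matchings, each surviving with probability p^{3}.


K_6 has 6!/(2^{3}·3!) = 15 labelled perfect matchings.
For each such perfect matching H, let X_H = 1 if all 3 edges of H are present in G. Then P[X_H = 1] = p^{3} = (1/6)^{3} = 1/216.
Summing the indicators: E[X] = Σ_H E[X_H] = 15 · p^{3} = 15 · 1/216 = 5/72.
Numerically: E[X] ≈ 0.069444.

E[X] = 15 · (1/6)^{3} = 5/72 ≈ 0.069444.


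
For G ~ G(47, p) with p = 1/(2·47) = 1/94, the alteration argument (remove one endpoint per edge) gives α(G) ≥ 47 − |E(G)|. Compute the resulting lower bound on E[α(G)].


E[|E(G)|] = C(47, 2)·p = 1081 · (1/94) = 23/2.
E[α(G)] ≥ n − E[|E(G)|] = 47 − 23/2 = 71/2.
Numerically: ≈ 35.5000.
(This is only a lower bound; the true E[α(G)] may be larger.)

E[α(G)] ≥ 71/2 ≈ 35.5000.


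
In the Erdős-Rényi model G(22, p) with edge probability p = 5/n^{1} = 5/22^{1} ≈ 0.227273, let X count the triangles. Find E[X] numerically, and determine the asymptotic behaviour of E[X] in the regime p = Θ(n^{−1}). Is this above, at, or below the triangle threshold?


Number of potential triangles: C(22, 3) = 1540.
Each occurs with probability p³ ≈ (0.227273)³ ≈ 1.17392938e-02.
By linearity: E[X] = C(22, 3)·p³ ≈ 1540 · 1.17392938e-02 ≈ 18.078512.
Here α = 1, so p = 5/n is exactly at the triangle threshold p ~ 1/n. Asymptotically E[X] → c³/6 = 5³/6 = 125/6 ≈ 20.833333, a bounded constant. In this regime the triangle count is asymptotically Poisson(c³/6).

E[X] ≈ 18.078512; in regime p = Θ(1/n^{1}) E[X] stays bounded (at the triangle threshold p ~ 1/n).


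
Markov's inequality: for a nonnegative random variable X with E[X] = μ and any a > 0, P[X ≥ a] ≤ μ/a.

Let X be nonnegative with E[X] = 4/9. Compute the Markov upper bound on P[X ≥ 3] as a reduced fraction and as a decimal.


μ = E[X] = 4/9, a = 3.
Markov: P[X ≥ 3] ≤ μ/a = (4/9)/3 = 4/27.
Numerically: ≈ 0.14815.
(Since a = 3 > μ = 0.44444, the bound 4/27 is < 1 and informative.)

P[X ≥ 3] ≤ 4/27 ≈ 0.14815.


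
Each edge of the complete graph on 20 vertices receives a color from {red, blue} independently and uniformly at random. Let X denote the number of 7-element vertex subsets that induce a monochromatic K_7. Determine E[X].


Let X = Σ_S X_S over the C(20, 7) = 77520 subsets S of size 7, where X_S = 1 if the K_7 on S is monochromatic.
For a fixed S, the K_7 on S has C(7, 2) = 21 edges. P[all 21 edges red] = (1/2)^21, and likewise for blue, so P[monochromatic] = 2·(1/2)^21 = 2^{1 − 21} = 1/1048576.
Summing: E[X] = C(20, 7) · 2^{1 − 21} = 77520 · 1/1048576 = 4845/65536.
Numerically: E[X] ≈ 0.0739.

E[X] = C(20,7)·2^(1−C(7,2)) = 4845/65536 ≈ 0.0739.


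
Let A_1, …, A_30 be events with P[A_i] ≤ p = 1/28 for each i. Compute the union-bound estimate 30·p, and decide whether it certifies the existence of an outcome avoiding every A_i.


Union bound: P[∪_{i=1}^{30} A_i] ≤ Σ_i P[A_i] ≤ 30·p = 30·(1/28) = 15/14.
Numerically: 15/14 ≈ 1.0714.
Is 15/14 < 1? NO.
Since the bound 15/14 is ≥ 1, the union bound is uninformative here; it does NOT by itself certify existence.

30·p = 15/14 ≈ 1.0714; existence NOT certified by the union bound.


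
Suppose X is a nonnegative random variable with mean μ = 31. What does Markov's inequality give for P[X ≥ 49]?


μ = E[X] = 31, a = 49.
Markov: P[X ≥ 49] ≤ μ/a = (31)/49 = 31/49.
Numerically: ≈ 0.63265.
(Since a = 49 > μ = 31.00000, the bound 31/49 is < 1 and informative.)

P[X ≥ 49] ≤ 31/49 ≈ 0.63265.


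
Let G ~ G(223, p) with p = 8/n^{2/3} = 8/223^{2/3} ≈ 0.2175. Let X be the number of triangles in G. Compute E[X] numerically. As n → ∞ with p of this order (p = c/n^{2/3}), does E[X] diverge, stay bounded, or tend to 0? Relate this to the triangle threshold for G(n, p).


Number of potential triangles: C(223, 3) = 1823471.
Each occurs with probability p³ ≈ (0.2175)³ ≈ 1.029580e-02.
By linearity: E[X] = C(223, 3)·p³ ≈ 1823471 · 1.029580e-02 ≈ 18774.0987.
Since α = 2/3 < 1, p = c/n^{2/3} ≫ 1/n is above the triangle threshold p ~ 1/n. Asymptotically E[X] ~ (c³/6)·n^{3(1−α)} = (8³/6)·n^{1} → ∞; triangles are abundant w.h.p.

E[X] ≈ 18774.0987; in regime p = Θ(1/n^{2/3}) E[X] diverges (above the triangle threshold p ~ 1/n).


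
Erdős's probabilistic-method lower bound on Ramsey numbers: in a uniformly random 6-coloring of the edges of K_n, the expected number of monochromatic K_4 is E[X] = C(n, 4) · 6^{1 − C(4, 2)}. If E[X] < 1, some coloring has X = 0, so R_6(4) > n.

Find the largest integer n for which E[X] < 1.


We need C(n, 4) · 6^{1 − 6} < 1, i.e. C(n, 4) < 6^{6 − 1} = 7776.
Check values of n near the boundary:
  n = 17: C(17, 4) = 2380; 2380 < 7776? YES
  n = 18: C(18, 4) = 3060; 3060 < 7776? YES
  n = 19: C(19, 4) = 3876; 3876 < 7776? YES
  n = 20: C(20, 4) = 4845; 4845 < 7776? YES
  n = 21: C(21, 4) = 5985; 5985 < 7776? YES
  n = 22: C(22, 4) = 7315; 7315 < 7776? YES
  n = 23: C(23, 4) = 8855; 8855 < 7776? NO
  n = 24: C(24, 4) = 10626; 10626 < 7776? NO
  n = 25: C(25, 4) = 12650; 12650 < 7776? NO
The largest n with C(n, 4) < 7776 is n = 22 (where E[X] = 7315/7776 ≈ 0.9407). Hence R_6(4) > 22, i.e. R_6(4) ≥ 23.

Largest n = 22; hence R_6(4) > 22.


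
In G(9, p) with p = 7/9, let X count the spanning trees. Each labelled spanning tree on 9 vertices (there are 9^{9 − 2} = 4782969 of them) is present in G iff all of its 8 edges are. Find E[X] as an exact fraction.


K_9 has 9^{9 − 2} = 4782969 labelled spanning trees.
For each such spanning tree H, let X_H = 1 if all 8 edges of H are present in G. Then P[X_H = 1] = p^{8} = (7/9)^{8} = 5764801/43046721.
By linearity of expectation: E[X] = Σ_H E[X_H] = 4782969 · p^{8} = 4782969 · 5764801/43046721 = 5764801/9.
Numerically: E[X] ≈ 6.41e+05.

E[X] = 4782969 · (7/9)^{8} = 5764801/9 ≈ 6.41e+05.


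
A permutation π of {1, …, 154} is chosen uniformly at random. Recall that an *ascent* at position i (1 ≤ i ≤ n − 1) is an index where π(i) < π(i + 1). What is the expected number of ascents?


Write X = Σ X_I over i = 1, …, 153, with X_I the indicator of one ascent.
There are 153 indicators.
For each fixed i, the pair (π(i), π(i+1)) is a uniformly random ordered pair of distinct values from {1, …, 154}; by symmetry P[π(i) < π(i+1)] = 1/2.
By linearity: E[X] = 153 · (1/2) = (154 − 1) · (1/2) = 153/2 ≈ 76.500000.

E[X] = 153/2 = 76.500000.


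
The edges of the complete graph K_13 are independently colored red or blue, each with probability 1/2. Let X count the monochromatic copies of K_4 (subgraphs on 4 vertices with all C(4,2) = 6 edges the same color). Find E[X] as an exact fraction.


Let X = Σ_S X_S over the C(13, 4) = 715 subsets S of size 4, where X_S = 1 if the K_4 on S is monochromatic.
For a fixed S, the K_4 on S has C(4, 2) = 6 edges. P[all 6 edges red] = (1/2)^6, and likewise for blue, so P[monochromatic] = 2·(1/2)^6 = 2^{1 − 6} = 1/32.
Summing: E[X] = C(13, 4) · 2^{1 − 6} = 715 · 1/32 = 715/32.
Numerically: E[X] ≈ 22.344.

E[X] = C(13,4)·2^(1−C(4,2)) = 715/32 ≈ 22.344.


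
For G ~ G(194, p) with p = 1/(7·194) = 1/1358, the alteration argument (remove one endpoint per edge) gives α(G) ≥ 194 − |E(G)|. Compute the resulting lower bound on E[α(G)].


E[|E(G)|] = C(194, 2)·p = 18721 · (1/1358) = 193/14.
E[α(G)] ≥ n − E[|E(G)|] = 194 − 193/14 = 2523/14.
Numerically: ≈ 180.21429.
(This is only a lower bound; the true E[α(G)] may be larger.)

E[α(G)] ≥ 2523/14 ≈ 180.21429.


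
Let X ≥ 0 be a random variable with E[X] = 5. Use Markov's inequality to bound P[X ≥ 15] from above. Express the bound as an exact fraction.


μ = E[X] = 5, a = 15.
Markov: P[X ≥ 15] ≤ μ/a = (5)/15 = 1/3.
Numerically: ≈ 0.333.
(Since a = 15 > μ = 5.000, the bound 1/3 is < 1 and informative.)

P[X ≥ 15] ≤ 1/3 ≈ 0.333.


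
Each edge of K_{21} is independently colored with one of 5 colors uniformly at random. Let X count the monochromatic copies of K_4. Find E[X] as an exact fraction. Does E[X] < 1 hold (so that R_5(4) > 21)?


E[X] = C(21, 4) · 5^{1 − 6} = 5985 · 5^{−5} = 5985/3125.
As a reduced fraction: E[X] = 1197/625 ≈ 1.91520.
Is E[X] < 1? NO.
Since E[X] ≥ 1, the first-moment bound is inconclusive at n = 21; it does NOT by itself certify R_5(4) > 21.

E[X] = 1197/625 ≈ 1.91520; E[X] ≥ 1; first-moment method inconclusive here.


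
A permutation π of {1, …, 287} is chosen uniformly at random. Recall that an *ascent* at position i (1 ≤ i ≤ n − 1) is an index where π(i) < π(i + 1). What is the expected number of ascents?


Write X = Σ X_I over i = 1, …, 286, with X_I the indicator of one ascent.
There are 286 indicators.
For each fixed i, the pair (π(i), π(i+1)) is a uniformly random ordered pair of distinct values from {1, …, 287}; by symmetry P[π(i) < π(i+1)] = 1/2.
By linearity: E[X] = 286 · (1/2) = (287 − 1) · (1/2) = 143 ≈ 143.0000.

E[X] = 143 = 143.0000.


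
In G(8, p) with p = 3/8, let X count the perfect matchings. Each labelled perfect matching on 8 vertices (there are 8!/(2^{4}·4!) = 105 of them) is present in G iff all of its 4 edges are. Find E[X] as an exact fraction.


K_8 has 8!/(2^{4}·4!) = 105 labelled perfect matchings.
For each such perfect matching H, let X_H = 1 if all 4 edges of H are present in G. Then P[X_H = 1] = p^{4} = (3/8)^{4} = 81/4096.
By linearity: E[X] = Σ_H E[X_H] = 105 · p^{4} = 105 · 81/4096 = 8505/4096.
Numerically: E[X] ≈ 2.07642.

E[X] = 105 · (3/8)^{4} = 8505/4096 ≈ 2.07642.


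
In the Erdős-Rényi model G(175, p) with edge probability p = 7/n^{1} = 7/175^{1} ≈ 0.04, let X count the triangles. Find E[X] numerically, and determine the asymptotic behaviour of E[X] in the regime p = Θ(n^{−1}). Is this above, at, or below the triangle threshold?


Number of potential triangles: C(175, 3) = 877975.
Each occurs with probability p³ ≈ (0.04)³ ≈ 6.40000e-05.
By linearity: E[X] = C(175, 3)·p³ ≈ 877975 · 6.40000e-05 ≈ 56.190.
Here α = 1, so p = 7/n is exactly at the triangle threshold p ~ 1/n. Asymptotically E[X] → c³/6 = 7³/6 = 343/6 ≈ 57.167, a bounded constant. In this regime the triangle count is asymptotically Poisson(c³/6).

E[X] ≈ 56.190; in regime p = Θ(1/n^{1}) E[X] stays bounded (at the triangle threshold p ~ 1/n).


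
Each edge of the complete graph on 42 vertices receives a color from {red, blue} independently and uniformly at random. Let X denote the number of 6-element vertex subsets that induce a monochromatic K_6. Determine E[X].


Let X = Σ_S X_S over the C(42, 6) = 5245786 subsets S of size 6, where X_S = 1 if the K_6 on S is monochromatic.
For a fixed S, the K_6 on S has C(6, 2) = 15 edges. P[all 15 edges red] = (1/2)^15, and likewise for blue, so P[monochromatic] = 2·(1/2)^15 = 2^{1 − 15} = 1/16384.
By linearity: E[X] = C(42, 6) · 2^{1 − 15} = 5245786 · 1/16384 = 2622893/8192.
Numerically: E[X] ≈ 320.177368.

E[X] = C(42,6)·2^(1−C(6,2)) = 2622893/8192 ≈ 320.177368.


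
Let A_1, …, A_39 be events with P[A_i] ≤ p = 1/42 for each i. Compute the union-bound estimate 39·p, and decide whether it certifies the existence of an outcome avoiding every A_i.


Union bound: P[∪_{i=1}^{39} A_i] ≤ Σ_i P[A_i] ≤ 39·p = 39·(1/42) = 13/14.
Numerically: 13/14 ≈ 0.92857.
Is 13/14 < 1? YES.
Since P[∪ A_i] ≤ 13/14 < 1, the complement has P[∩ A_i^c] ≥ 1 − 13/14 = 1/14 > 0, so some outcome avoids every A_i.

39·p = 13/14 ≈ 0.92857; existence CERTIFIED by the union bound.


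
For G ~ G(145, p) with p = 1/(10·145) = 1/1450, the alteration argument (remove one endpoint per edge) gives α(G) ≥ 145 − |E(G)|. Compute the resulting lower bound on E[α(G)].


E[|E(G)|] = C(145, 2)·p = 10440 · (1/1450) = 36/5.
E[α(G)] ≥ n − E[|E(G)|] = 145 − 36/5 = 689/5.
Numerically: ≈ 137.800.
(This is only a lower bound; the true E[α(G)] may be larger.)

E[α(G)] ≥ 689/5 ≈ 137.800.


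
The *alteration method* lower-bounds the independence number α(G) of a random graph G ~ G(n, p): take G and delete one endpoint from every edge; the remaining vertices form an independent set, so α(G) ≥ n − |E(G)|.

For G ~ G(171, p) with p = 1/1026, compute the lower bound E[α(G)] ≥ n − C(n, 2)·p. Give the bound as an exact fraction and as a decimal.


E[|E(G)|] = C(171, 2)·p = 14535 · (1/1026) = 85/6.
E[α(G)] ≥ n − E[|E(G)|] = 171 − 85/6 = 941/6.
Numerically: ≈ 156.833.
(This is only a lower bound; the true E[α(G)] may be larger.)

E[α(G)] ≥ 941/6 ≈ 156.833.


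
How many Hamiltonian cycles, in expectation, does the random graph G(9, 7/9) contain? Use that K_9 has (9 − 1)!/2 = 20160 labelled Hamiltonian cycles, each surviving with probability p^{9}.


K_9 has (9 − 1)!/2 = 20160 labelled Hamiltonian cycles.
For each such Hamiltonian cycle H, let X_H = 1 if all 9 edges of H are present in G. Then P[X_H = 1] = p^{9} = (7/9)^{9} = 40353607/387420489.
By linearity: E[X] = Σ_H E[X_H] = 20160 · p^{9} = 20160 · 40353607/387420489 = 90392079680/43046721.
Numerically: E[X] ≈ 2099.86.

E[X] = 20160 · (7/9)^{9} = 90392079680/43046721 ≈ 2099.86.


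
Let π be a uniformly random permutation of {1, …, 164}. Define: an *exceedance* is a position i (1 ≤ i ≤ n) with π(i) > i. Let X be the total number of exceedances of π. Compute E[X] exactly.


Write X = Σ_{i=1}^{164} X_i, where X_i = 1_{π(i) > i}.
For each fixed i, π(i) is uniform over {1, …, 164} (marginal of a uniform permutation), so P[π(i) > i] = (n − i)/n. Summing: Σ_{i=1}^{164} (n − i)/n = (0 + 1 + … + 163)/164 = 164(164 − 1)/(2·164) = (164 − 1)/2.
Hence E[X] = Σ_{i=1}^{164} (164 − i)/164 = 163/2 ≈ 81.500000.

E[X] = 163/2 = 81.500000.


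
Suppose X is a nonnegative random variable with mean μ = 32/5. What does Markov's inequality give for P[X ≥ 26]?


μ = E[X] = 32/5, a = 26.
Markov: P[X ≥ 26] ≤ μ/a = (32/5)/26 = 16/65.
Numerically: ≈ 0.246154.
(Since a = 26 > μ = 6.400000, the bound 16/65 is < 1 and informative.)

P[X ≥ 26] ≤ 16/65 ≈ 0.246154.


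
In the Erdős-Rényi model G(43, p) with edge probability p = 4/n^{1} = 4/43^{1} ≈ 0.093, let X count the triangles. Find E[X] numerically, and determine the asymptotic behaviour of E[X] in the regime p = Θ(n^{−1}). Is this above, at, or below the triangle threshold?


Number of potential triangles: C(43, 3) = 12341.
Each occurs with probability p³ ≈ (0.093)³ ≈ 8.04961e-04.
By linearity: E[X] = C(43, 3)·p³ ≈ 12341 · 8.04961e-04 ≈ 9.934.
Here α = 1, so p = 4/n is exactly at the triangle threshold p ~ 1/n. Asymptotically E[X] → c³/6 = 4³/6 = 32/3 ≈ 10.667, a bounded constant. In this regime the triangle count is asymptotically Poisson(c³/6).

E[X] ≈ 9.934; in regime p = Θ(1/n^{1}) E[X] stays bounded (at the triangle threshold p ~ 1/n).


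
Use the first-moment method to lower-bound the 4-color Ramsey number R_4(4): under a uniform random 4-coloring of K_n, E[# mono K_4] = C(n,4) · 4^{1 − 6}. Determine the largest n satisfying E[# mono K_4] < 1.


We need C(n, 4) · 4^{1 − 6} < 1, i.e. C(n, 4) < 4^{6 − 1} = 1024.
Check values of n near the boundary:
  n = 9: C(9, 4) = 126; 126 < 1024? YES
  n = 10: C(10, 4) = 210; 210 < 1024? YES
  n = 11: C(11, 4) = 330; 330 < 1024? YES
  n = 12: C(12, 4) = 495; 495 < 1024? YES
  n = 13: C(13, 4) = 715; 715 < 1024? YES
  n = 14: C(14, 4) = 1001; 1001 < 1024? YES
  n = 15: C(15, 4) = 1365; 1365 < 1024? NO
  n = 16: C(16, 4) = 1820; 1820 < 1024? NO
  n = 17: C(17, 4) = 2380; 2380 < 1024? NO
The largest n with C(n, 4) < 1024 is n = 14 (where E[X] = 1001/1024 ≈ 0.978). Hence R_4(4) > 14, i.e. R_4(4) ≥ 15.

Largest n = 14; hence R_4(4) > 14.


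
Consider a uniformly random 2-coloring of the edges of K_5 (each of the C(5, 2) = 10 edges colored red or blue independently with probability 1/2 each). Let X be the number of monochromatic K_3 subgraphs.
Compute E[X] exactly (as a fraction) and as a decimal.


Let X = Σ_S X_S over the C(5, 3) = 10 subsets S of size 3, where X_S = 1 if the K_3 on S is monochromatic.
For a fixed S, the K_3 on S has C(3, 2) = 3 edges. P[all 3 edges red] = (1/2)^3, and likewise for blue, so P[monochromatic] = 2·(1/2)^3 = 2^{1 − 3} = 1/4.
By linearity: E[X] = C(5, 3) · 2^{1 − 3} = 10 · 1/4 = 5/2.
Numerically: E[X] ≈ 2.50000.

E[X] = C(5,3)·2^(1−C(3,2)) = 5/2 ≈ 2.50000.


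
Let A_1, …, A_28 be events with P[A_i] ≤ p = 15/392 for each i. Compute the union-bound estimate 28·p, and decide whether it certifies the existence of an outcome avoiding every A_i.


Union bound: P[∪_{i=1}^{28} A_i] ≤ Σ_i P[A_i] ≤ 28·p = 28·(15/392) = 15/14.
Numerically: 15/14 ≈ 1.07143.
Is 15/14 < 1? NO.
Since the bound 15/14 is ≥ 1, the union bound is uninformative here; it does NOT by itself certify existence.

28·p = 15/14 ≈ 1.07143; existence NOT certified by the union bound.


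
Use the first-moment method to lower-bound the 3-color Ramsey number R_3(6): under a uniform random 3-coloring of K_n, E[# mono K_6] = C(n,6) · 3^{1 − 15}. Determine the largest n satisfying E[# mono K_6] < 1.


We need C(n, 6) · 3^{1 − 15} < 1, i.e. C(n, 6) < 3^{15 − 1} = 4782969.
Check values of n near the boundary:
  n = 36: C(36, 6) = 1947792; 1947792 < 4782969? YES
  n = 37: C(37, 6) = 2324784; 2324784 < 4782969? YES
  n = 38: C(38, 6) = 2760681; 2760681 < 4782969? YES
  n = 39: C(39, 6) = 3262623; 3262623 < 4782969? YES
  n = 40: C(40, 6) = 3838380; 3838380 < 4782969? YES
  n = 41: C(41, 6) = 4496388; 4496388 < 4782969? YES
  n = 42: C(42, 6) = 5245786; 5245786 < 4782969? NO
  n = 43: C(43, 6) = 6096454; 6096454 < 4782969? NO
The largest n with C(n, 6) < 4782969 is n = 41 (where E[X] = 1498796/1594323 ≈ 0.940083). Hence R_3(6) > 41, i.e. R_3(6) ≥ 42.

Largest n = 41; hence R_3(6) > 41.


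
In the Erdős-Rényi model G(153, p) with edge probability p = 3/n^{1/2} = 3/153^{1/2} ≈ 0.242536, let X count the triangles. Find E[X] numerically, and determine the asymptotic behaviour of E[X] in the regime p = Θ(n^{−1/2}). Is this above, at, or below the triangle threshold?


Number of potential triangles: C(153, 3) = 585276.
Each occurs with probability p³ ≈ (0.242536)³ ≈ 1.42668015e-02.
By linearity: E[X] = C(153, 3)·p³ ≈ 585276 · 1.42668015e-02 ≈ 8350.016499.
Since α = 1/2 < 1, p = c/n^{1/2} ≫ 1/n is above the triangle threshold p ~ 1/n. Asymptotically E[X] ~ (c³/6)·n^{3(1−α)} = (3³/6)·n^{1.5} → ∞; triangles are abundant w.h.p.

E[X] ≈ 8350.016499; in regime p = Θ(1/n^{1/2}) E[X] diverges (above the triangle threshold p ~ 1/n).


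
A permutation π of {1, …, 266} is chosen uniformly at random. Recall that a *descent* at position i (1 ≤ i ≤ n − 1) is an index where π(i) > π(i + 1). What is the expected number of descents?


Write X = Σ X_I over i = 1, …, 265, with X_I the indicator of one descent.
There are 265 indicators.
For each fixed i, the pair (π(i), π(i+1)) is a uniformly random ordered pair of distinct values from {1, …, 266}; by symmetry P[π(i) > π(i+1)] = 1/2.
By linearity: E[X] = 265 · (1/2) = (266 − 1) · (1/2) = 265/2 ≈ 132.5000.

E[X] = 265/2 = 132.5000.


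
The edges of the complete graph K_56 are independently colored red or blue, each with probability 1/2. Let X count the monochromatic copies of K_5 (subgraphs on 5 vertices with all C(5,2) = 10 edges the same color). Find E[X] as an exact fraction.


Let X = Σ_S X_S over the C(56, 5) = 3819816 subsets S of size 5, where X_S = 1 if the K_5 on S is monochromatic.
For a fixed S, the K_5 on S has C(5, 2) = 10 edges. P[all 10 edges red] = (1/2)^10, and likewise for blue, so P[monochromatic] = 2·(1/2)^10 = 2^{1 − 10} = 1/512.
By linearity of expectation: E[X] = C(56, 5) · 2^{1 − 10} = 3819816 · 1/512 = 477477/64.
Numerically: E[X] ≈ 7460.578125.

E[X] = C(56,5)·2^(1−C(5,2)) = 477477/64 ≈ 7460.578125.


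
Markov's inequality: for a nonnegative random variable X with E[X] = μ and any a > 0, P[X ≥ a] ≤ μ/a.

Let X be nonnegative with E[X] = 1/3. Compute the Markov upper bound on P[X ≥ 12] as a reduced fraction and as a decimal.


μ = E[X] = 1/3, a = 12.
Markov: P[X ≥ 12] ≤ μ/a = (1/3)/12 = 1/36.
Numerically: ≈ 0.028.
(Since a = 12 > μ = 0.333, the bound 1/36 is < 1 and informative.)

P[X ≥ 12] ≤ 1/36 ≈ 0.028.


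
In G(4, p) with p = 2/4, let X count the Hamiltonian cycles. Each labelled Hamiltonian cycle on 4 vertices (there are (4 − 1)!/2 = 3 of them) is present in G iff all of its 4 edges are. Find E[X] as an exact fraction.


K_4 has (4 − 1)!/2 = 3 labelled Hamiltonian cycles.
For each such Hamiltonian cycle H, let X_H = 1 if all 4 edges of H are present in G. Then P[X_H = 1] = p^{4} = (1/2)^{4} = 1/16.
Summing the indicators: E[X] = Σ_H E[X_H] = 3 · p^{4} = 3 · 1/16 = 3/16.
Numerically: E[X] ≈ 0.1875.

E[X] = 3 · (1/2)^{4} = 3/16 ≈ 0.1875.


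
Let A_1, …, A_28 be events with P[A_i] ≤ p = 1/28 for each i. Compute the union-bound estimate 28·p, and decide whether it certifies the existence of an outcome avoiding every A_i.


Union bound: P[∪_{i=1}^{28} A_i] ≤ Σ_i P[A_i] ≤ 28·p = 28·(1/28) = 1.
Numerically: 1 ≈ 1.0000.
Is 1 < 1? NO.
Since the bound 1 is ≥ 1, the union bound is uninformative here; it does NOT by itself certify existence.

28·p = 1 ≈ 1.0000; existence NOT certified by the union bound.


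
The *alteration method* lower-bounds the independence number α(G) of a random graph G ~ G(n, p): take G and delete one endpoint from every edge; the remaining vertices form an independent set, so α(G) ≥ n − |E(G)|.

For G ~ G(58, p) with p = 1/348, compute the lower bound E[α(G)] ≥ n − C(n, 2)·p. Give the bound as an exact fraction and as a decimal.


E[|E(G)|] = C(58, 2)·p = 1653 · (1/348) = 19/4.
E[α(G)] ≥ n − E[|E(G)|] = 58 − 19/4 = 213/4.
Numerically: ≈ 53.250000.
(This is only a lower bound; the true E[α(G)] may be larger.)

E[α(G)] ≥ 213/4 ≈ 53.250000.


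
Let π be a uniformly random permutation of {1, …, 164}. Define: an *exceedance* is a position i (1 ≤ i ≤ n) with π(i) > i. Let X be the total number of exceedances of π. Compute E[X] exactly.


Write X = Σ_{i=1}^{164} X_i, where X_i = 1_{π(i) > i}.
For each fixed i, π(i) is uniform over {1, …, 164} (marginal of a uniform permutation), so P[π(i) > i] = (n − i)/n. Summing: Σ_{i=1}^{164} (n − i)/n = (0 + 1 + … + 163)/164 = 164(164 − 1)/(2·164) = (164 − 1)/2.
Hence E[X] = Σ_{i=1}^{164} (164 − i)/164 = 163/2 ≈ 81.500000.

E[X] = 163/2 = 81.500000.


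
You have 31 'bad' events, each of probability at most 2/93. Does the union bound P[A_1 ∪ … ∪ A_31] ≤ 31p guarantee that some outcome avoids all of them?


Union bound: P[∪_{i=1}^{31} A_i] ≤ Σ_i P[A_i] ≤ 31·p = 31·(2/93) = 2/3.
Numerically: 2/3 ≈ 0.667.
Is 2/3 < 1? YES.
Since P[∪ A_i] ≤ 2/3 < 1, the complement has P[∩ A_i^c] ≥ 1 − 2/3 = 1/3 > 0, so some outcome avoids every A_i.

31·p = 2/3 ≈ 0.667; existence CERTIFIED by the union bound.


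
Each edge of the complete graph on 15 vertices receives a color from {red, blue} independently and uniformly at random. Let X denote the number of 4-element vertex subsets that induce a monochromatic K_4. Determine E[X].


Let X = Σ_S X_S over the C(15, 4) = 1365 subsets S of size 4, where X_S = 1 if the K_4 on S is monochromatic.
For a fixed S, the K_4 on S has C(4, 2) = 6 edges. P[all 6 edges red] = (1/2)^6, and likewise for blue, so P[monochromatic] = 2·(1/2)^6 = 2^{1 − 6} = 1/32.
By linearity of expectation: E[X] = C(15, 4) · 2^{1 − 6} = 1365 · 1/32 = 1365/32.
Numerically: E[X] ≈ 42.656.

E[X] = C(15,4)·2^(1−C(4,2)) = 1365/32 ≈ 42.656.


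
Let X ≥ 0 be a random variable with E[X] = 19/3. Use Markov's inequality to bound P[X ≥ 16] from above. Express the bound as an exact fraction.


μ = E[X] = 19/3, a = 16.
Markov: P[X ≥ 16] ≤ μ/a = (19/3)/16 = 19/48.
Numerically: ≈ 0.3958.
(Since a = 16 > μ = 6.3333, the bound 19/48 is < 1 and informative.)

P[X ≥ 16] ≤ 19/48 ≈ 0.3958.


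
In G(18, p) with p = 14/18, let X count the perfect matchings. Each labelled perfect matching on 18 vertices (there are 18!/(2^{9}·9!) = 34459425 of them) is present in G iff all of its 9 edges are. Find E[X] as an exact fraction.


K_18 has 18!/(2^{9}·9!) = 34459425 labelled perfect matchings.
For each such perfect matching H, let X_H = 1 if all 9 edges of H are present in G. Then P[X_H = 1] = p^{9} = (7/9)^{9} = 40353607/387420489.
Summing the indicators: E[X] = Σ_H E[X_H] = 34459425 · p^{9} = 34459425 · 40353607/387420489 = 17167433257975/4782969.
Numerically: E[X] ≈ 3.589e+06.

E[X] = 34459425 · (7/9)^{9} = 17167433257975/4782969 ≈ 3.589e+06.


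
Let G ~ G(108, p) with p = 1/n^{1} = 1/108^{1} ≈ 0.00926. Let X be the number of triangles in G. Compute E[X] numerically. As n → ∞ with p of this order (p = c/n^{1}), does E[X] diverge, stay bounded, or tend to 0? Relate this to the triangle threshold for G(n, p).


Number of potential triangles: C(108, 3) = 204156.
Each occurs with probability p³ ≈ (0.00926)³ ≈ 7.93832e-07.
By linearity: E[X] = C(108, 3)·p³ ≈ 204156 · 7.93832e-07 ≈ 0.162.
Here α = 1, so p = 1/n is exactly at the triangle threshold p ~ 1/n. Asymptotically E[X] → c³/6 = 1³/6 = 1/6 ≈ 0.167, a bounded constant. In this regime the triangle count is asymptotically Poisson(c³/6).

E[X] ≈ 0.162; in regime p = Θ(1/n^{1}) E[X] stays bounded (at the triangle threshold p ~ 1/n).


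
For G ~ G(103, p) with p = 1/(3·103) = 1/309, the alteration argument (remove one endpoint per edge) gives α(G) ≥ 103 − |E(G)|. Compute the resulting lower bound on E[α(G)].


E[|E(G)|] = C(103, 2)·p = 5253 · (1/309) = 17.
E[α(G)] ≥ n − E[|E(G)|] = 103 − 17 = 86.
Numerically: ≈ 86.000000.
(This is only a lower bound; the true E[α(G)] may be larger.)

E[α(G)] ≥ 86 ≈ 86.000000.


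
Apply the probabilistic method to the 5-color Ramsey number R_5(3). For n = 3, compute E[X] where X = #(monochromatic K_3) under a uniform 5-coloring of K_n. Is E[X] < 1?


E[X] = C(3, 3) · 5^{1 − 3} = 1 · 5^{−2} = 1/25.
As a reduced fraction: E[X] = 1/25 ≈ 0.04000.
Is E[X] < 1? YES.
Since E[X] < 1, there exists a 5-coloring of K_{3} with no monochromatic K_3; hence R_5(3) > 3.

E[X] = 1/25 ≈ 0.04000; E[X] < 1, so R_5(3) > 3.


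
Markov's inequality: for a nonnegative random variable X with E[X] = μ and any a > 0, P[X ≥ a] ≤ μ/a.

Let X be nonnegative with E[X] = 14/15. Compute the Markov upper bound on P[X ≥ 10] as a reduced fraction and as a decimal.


μ = E[X] = 14/15, a = 10.
Markov: P[X ≥ 10] ≤ μ/a = (14/15)/10 = 7/75.
Numerically: ≈ 0.093.
(Since a = 10 > μ = 0.933, the bound 7/75 is < 1 and informative.)

P[X ≥ 10] ≤ 7/75 ≈ 0.093.


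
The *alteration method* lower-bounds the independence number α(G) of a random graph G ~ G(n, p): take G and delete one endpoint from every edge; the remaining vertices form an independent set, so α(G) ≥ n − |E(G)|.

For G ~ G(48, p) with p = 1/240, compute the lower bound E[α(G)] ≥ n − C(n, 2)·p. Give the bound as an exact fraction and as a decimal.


E[|E(G)|] = C(48, 2)·p = 1128 · (1/240) = 47/10.
E[α(G)] ≥ n − E[|E(G)|] = 48 − 47/10 = 433/10.
Numerically: ≈ 43.30000.
(This is only a lower bound; the true E[α(G)] may be larger.)

E[α(G)] ≥ 433/10 ≈ 43.30000.


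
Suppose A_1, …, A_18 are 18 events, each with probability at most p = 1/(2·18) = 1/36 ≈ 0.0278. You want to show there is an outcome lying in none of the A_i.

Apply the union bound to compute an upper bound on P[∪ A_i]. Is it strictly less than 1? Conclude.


Union bound: P[∪_{i=1}^{18} A_i] ≤ Σ_i P[A_i] ≤ 18·p = 18·(1/36) = 1/2.
Numerically: 1/2 ≈ 0.5000.
Is 1/2 < 1? YES.
Since P[∪ A_i] ≤ 1/2 < 1, the complement has P[∩ A_i^c] ≥ 1 − 1/2 = 1/2 > 0, so some outcome avoids every A_i.

18·p = 1/2 ≈ 0.5000; existence CERTIFIED by the union bound.


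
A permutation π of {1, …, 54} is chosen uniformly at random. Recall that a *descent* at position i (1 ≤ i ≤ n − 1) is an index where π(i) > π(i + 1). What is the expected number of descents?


Write X = Σ X_I over i = 1, …, 53, with X_I the indicator of one descent.
There are 53 indicators.
For each fixed i, the pair (π(i), π(i+1)) is a uniformly random ordered pair of distinct values from {1, …, 54}; by symmetry P[π(i) > π(i+1)] = 1/2.
By linearity: E[X] = 53 · (1/2) = (54 − 1) · (1/2) = 53/2 ≈ 26.500.

E[X] = 53/2 = 26.500.


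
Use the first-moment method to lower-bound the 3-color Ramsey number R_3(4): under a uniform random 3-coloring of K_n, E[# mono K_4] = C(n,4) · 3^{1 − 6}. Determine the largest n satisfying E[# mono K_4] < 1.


We need C(n, 4) · 3^{1 − 6} < 1, i.e. C(n, 4) < 3^{6 − 1} = 243.
Check values of n near the boundary:
  n = 5: C(5, 4) = 5; 5 < 243? YES
  n = 6: C(6, 4) = 15; 15 < 243? YES
  n = 7: C(7, 4) = 35; 35 < 243? YES
  n = 8: C(8, 4) = 70; 70 < 243? YES
  n = 9: C(9, 4) = 126; 126 < 243? YES
  n = 10: C(10, 4) = 210; 210 < 243? YES
  n = 11: C(11, 4) = 330; 330 < 243? NO
  n = 12: C(12, 4) = 495; 495 < 243? NO
  n = 13: C(13, 4) = 715; 715 < 243? NO
The largest n with C(n, 4) < 243 is n = 10 (where E[X] = 70/81 ≈ 0.8641975). Hence R_3(4) > 10, i.e. R_3(4) ≥ 11.

Largest n = 10; hence R_3(4) > 10.


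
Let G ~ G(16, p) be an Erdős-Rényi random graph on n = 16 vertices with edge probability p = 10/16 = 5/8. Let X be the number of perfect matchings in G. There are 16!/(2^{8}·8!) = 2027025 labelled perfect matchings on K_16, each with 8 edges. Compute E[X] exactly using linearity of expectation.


K_16 has 16!/(2^{8}·8!) = 2027025 labelled perfect matchings.
For each such perfect matching H, let X_H = 1 if all 8 edges of H are present in G. Then P[X_H = 1] = p^{8} = (5/8)^{8} = 390625/16777216.
Summing the indicators: E[X] = Σ_H E[X_H] = 2027025 · p^{8} = 2027025 · 390625/16777216 = 791806640625/16777216.
Numerically: E[X] ≈ 47195.4.

E[X] = 2027025 · (5/8)^{8} = 791806640625/16777216 ≈ 47195.4.


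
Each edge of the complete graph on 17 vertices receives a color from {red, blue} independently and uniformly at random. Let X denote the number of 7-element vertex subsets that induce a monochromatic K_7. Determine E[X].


Let X = Σ_S X_S over the C(17, 7) = 19448 subsets S of size 7, where X_S = 1 if the K_7 on S is monochromatic.
For a fixed S, the K_7 on S has C(7, 2) = 21 edges. P[all 21 edges red] = (1/2)^21, and likewise for blue, so P[monochromatic] = 2·(1/2)^21 = 2^{1 − 21} = 1/1048576.
Summing: E[X] = C(17, 7) · 2^{1 − 21} = 19448 · 1/1048576 = 2431/131072.
Numerically: E[X] ≈ 0.018547.

E[X] = C(17,7)·2^(1−C(7,2)) = 2431/131072 ≈ 0.018547.


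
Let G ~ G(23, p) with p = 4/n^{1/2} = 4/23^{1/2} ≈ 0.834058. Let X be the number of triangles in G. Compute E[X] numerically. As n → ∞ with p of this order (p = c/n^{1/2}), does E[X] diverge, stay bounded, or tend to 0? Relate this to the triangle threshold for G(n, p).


Number of potential triangles: C(23, 3) = 1771.
Each occurs with probability p³ ≈ (0.834058)³ ≈ 5.80214022e-01.
By linearity: E[X] = C(23, 3)·p³ ≈ 1771 · 5.80214022e-01 ≈ 1027.559032.
Since α = 1/2 < 1, p = c/n^{1/2} ≫ 1/n is above the triangle threshold p ~ 1/n. Asymptotically E[X] ~ (c³/6)·n^{3(1−α)} = (4³/6)·n^{1.5} → ∞; triangles are abundant w.h.p.

E[X] ≈ 1027.559032; in regime p = Θ(1/n^{1/2}) E[X] diverges (above the triangle threshold p ~ 1/n).
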